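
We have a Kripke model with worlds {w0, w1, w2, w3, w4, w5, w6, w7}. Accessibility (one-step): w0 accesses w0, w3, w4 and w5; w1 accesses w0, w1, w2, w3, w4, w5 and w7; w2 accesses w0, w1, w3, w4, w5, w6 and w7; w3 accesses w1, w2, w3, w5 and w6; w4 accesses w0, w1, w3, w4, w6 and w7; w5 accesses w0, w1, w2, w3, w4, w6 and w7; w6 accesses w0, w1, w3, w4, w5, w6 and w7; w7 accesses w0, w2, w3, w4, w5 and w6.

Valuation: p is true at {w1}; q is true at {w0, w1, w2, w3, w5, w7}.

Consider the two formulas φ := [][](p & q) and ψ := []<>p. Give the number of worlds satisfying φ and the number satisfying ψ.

For [][](p & q):
w0: successors {w0, w3, w4, w5}; [](p & q) there: w0:F, w3:F, w4:F, w5:F. ✗
w1: successors {w0, w1, w2, w3, w4, w5, w7}; [](p & q) there: w0:F, w1:F, w2:F, w3:F, w4:F, w5:F, w7:F. ✗
w2: successors {w0, w1, w3, w4, w5, w6, w7}; [](p & q) there: w0:F, w1:F, w3:F, w4:F, w5:F, w6:F, w7:F. ✗
w3: successors {w1, w2, w3, w5, w6}; [](p & q) there: w1:F, w2:F, w3:F, w5:F, w6:F. ✗
w4: successors {w0, w1, w3, w4, w6, w7}; [](p & q) there: w0:F, w1:F, w3:F, w4:F, w6:F, w7:F. ✗
w5: successors {w0, w1, w2, w3, w4, w6, w7}; [](p & q) there: w0:F, w1:F, w2:F, w3:F, w4:F, w6:F, w7:F. ✗
w6: successors {w0, w1, w3, w4, w5, w6, w7}; [](p & q) there: w0:F, w1:F, w3:F, w4:F, w5:F, w6:F, w7:F. ✗
w7: successors {w0, w2, w3, w4, w5, w6}; [](p & q) there: w0:F, w2:F, w3:F, w4:F, w5:F, w6:F. ✗
— 0 worlds.
For []<>p:
w0: successors {w0, w3, w4, w5}; <>p there: w0:F, w3:T, w4:T, w5:T. ✗
w1: successors {w0, w1, w2, w3, w4, w5, w7}; <>p there: w0:F, w1:T, w2:T, w3:T, w4:T, w5:T, w7:F. ✗
w2: successors {w0, w1, w3, w4, w5, w6, w7}; <>p there: w0:F, w1:T, w3:T, w4:T, w5:T, w6:T, w7:F. ✗
w3: successors {w1, w2, w3, w5, w6}; <>p there: w1:T, w2:T, w3:T, w5:T, w6:T. ✓
w4: successors {w0, w1, w3, w4, w6, w7}; <>p there: w0:F, w1:T, w3:T, w4:T, w6:T, w7:F. ✗
w5: successors {w0, w1, w2, w3, w4, w6, w7}; <>p there: w0:F, w1:T, w2:T, w3:T, w4:T, w6:T, w7:F. ✗
w6: successors {w0, w1, w3, w4, w5, w6, w7}; <>p there: w0:F, w1:T, w3:T, w4:T, w5:T, w6:T, w7:F. ✗
w7: successors {w0, w2, w3, w4, w5, w6}; <>p there: w0:F, w2:T, w3:T, w4:T, w5:T, w6:T. ✗
— 1 world.

0 and 1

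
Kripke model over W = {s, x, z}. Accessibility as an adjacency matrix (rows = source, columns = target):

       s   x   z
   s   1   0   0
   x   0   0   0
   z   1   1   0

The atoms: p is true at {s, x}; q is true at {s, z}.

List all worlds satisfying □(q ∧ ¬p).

s: successors {s}; q ∧ ¬p there: s:F. ✗
x: no successors, so □(q ∧ ¬p) holds vacuously. ✓
z: successors {s, x}; q ∧ ¬p there: s:F, x:F. ✗

{x}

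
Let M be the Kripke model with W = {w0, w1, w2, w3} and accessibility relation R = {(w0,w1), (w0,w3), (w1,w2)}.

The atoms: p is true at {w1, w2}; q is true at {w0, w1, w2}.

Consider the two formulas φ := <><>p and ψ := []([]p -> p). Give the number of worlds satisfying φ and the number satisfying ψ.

For <><>p:
w0: successors {w1, w3}; <>p there: w1:T, w3:F. ✓
w1: successors {w2}; <>p there: w2:F. ✗
w2: no successors, so <><>p fails. ✗
w3: no successors, so <><>p fails. ✗
— 1 world.
For []([]p -> p):
w0: successors {w1, w3}; []p -> p there: w1:T, w3:F. ✗
w1: successors {w2}; []p -> p there: w2:T. ✓
w2: no successors, so []([]p -> p) holds vacuously. ✓
w3: no successors, so []([]p -> p) holds vacuously. ✓
— 3 worlds.

1 and 3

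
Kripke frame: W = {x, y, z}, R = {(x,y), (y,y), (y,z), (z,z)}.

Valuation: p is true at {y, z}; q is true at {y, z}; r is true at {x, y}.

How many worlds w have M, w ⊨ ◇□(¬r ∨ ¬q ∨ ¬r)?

x: successors {y}; □(¬r ∨ ¬q ∨ ¬r) there: y:F. ✗
y: successors {y, z}; □(¬r ∨ ¬q ∨ ¬r) there: y:F, z:T. ✓
z: successors {z}; □(¬r ∨ ¬q ∨ ¬r) there: z:T. ✓
Satisfying worlds: {y, z}.

2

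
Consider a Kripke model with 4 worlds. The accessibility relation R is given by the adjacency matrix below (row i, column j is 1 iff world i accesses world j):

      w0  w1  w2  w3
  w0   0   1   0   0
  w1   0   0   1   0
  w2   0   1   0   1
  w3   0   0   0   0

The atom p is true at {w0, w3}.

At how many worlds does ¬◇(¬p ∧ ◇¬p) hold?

1

w0: ◇(¬p ∧ ◇¬p) is T. ✗
w1: ◇(¬p ∧ ◇¬p) is T. ✗
w2: ◇(¬p ∧ ◇¬p) is T. ✗
w3: ◇(¬p ∧ ◇¬p) is F. ✓
Satisfying worlds: {w3}.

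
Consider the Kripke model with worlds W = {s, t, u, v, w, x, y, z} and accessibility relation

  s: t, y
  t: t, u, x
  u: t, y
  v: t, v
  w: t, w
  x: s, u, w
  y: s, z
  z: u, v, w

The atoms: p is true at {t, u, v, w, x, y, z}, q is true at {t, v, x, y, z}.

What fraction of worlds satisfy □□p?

s: successors {t, y}; □p there: t:T, y:F. ✗
t: successors {t, u, x}; □p there: t:T, u:T, x:F. ✗
u: successors {t, y}; □p there: t:T, y:F. ✗
v: successors {t, v}; □p there: t:T, v:T. ✓
w: successors {t, w}; □p there: t:T, w:T. ✓
x: successors {s, u, w}; □p there: s:T, u:T, w:T. ✓
y: successors {s, z}; □p there: s:T, z:T. ✓
z: successors {u, v, w}; □p there: u:T, v:T, w:T. ✓
That's 5 of 8 worlds, so 5/8.

5/8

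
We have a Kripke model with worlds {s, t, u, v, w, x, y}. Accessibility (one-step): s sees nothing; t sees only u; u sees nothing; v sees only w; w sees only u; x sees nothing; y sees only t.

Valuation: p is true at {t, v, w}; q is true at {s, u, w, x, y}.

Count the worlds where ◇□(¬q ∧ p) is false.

5

s: no successors, so ◇□(¬q ∧ p) fails. ✗
t: successors {u}; □(¬q ∧ p) there: u:T. ✓
u: no successors, so ◇□(¬q ∧ p) fails. ✗
v: successors {w}; □(¬q ∧ p) there: w:F. ✗
w: successors {u}; □(¬q ∧ p) there: u:T. ✓
x: no successors, so ◇□(¬q ∧ p) fails. ✗
y: successors {t}; □(¬q ∧ p) there: t:F. ✗
Satisfying worlds: {t, w}.
So ◇□(¬q ∧ p) fails at the other 5 worlds.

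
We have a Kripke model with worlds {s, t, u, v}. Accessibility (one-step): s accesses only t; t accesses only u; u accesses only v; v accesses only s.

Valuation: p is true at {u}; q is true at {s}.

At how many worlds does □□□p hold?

1

s: successors {t}; □□p there: t:F. ✗
t: successors {u}; □□p there: u:F. ✗
u: successors {v}; □□p there: v:F. ✗
v: successors {s}; □□p there: s:T. ✓
Satisfying worlds: {v}.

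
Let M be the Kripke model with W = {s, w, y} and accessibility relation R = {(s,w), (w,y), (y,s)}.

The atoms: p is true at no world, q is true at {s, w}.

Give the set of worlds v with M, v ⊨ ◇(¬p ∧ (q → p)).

s: successors {w}; ¬p ∧ (q → p) there: w:F. ✗
w: successors {y}; ¬p ∧ (q → p) there: y:T. ✓
y: successors {s}; ¬p ∧ (q → p) there: s:F. ✗

{w}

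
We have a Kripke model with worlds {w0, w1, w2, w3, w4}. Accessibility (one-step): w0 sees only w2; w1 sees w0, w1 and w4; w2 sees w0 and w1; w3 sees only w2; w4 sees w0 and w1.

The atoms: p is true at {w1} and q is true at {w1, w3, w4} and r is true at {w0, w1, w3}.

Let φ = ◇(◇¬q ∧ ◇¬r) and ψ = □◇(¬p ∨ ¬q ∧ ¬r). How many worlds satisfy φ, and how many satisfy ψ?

For ◇(◇¬q ∧ ◇¬r):
w0: successors {w2}; ◇¬q ∧ ◇¬r there: w2:F. ✗
w1: successors {w0, w1, w4}; ◇¬q ∧ ◇¬r there: w0:T, w1:T, w4:F. ✓
w2: successors {w0, w1}; ◇¬q ∧ ◇¬r there: w0:T, w1:T. ✓
w3: successors {w2}; ◇¬q ∧ ◇¬r there: w2:F. ✗
w4: successors {w0, w1}; ◇¬q ∧ ◇¬r there: w0:T, w1:T. ✓
— 3 worlds.
For □◇(¬p ∨ ¬q ∧ ¬r):
w0: successors {w2}; ◇(¬p ∨ ¬q ∧ ¬r) there: w2:T. ✓
w1: successors {w0, w1, w4}; ◇(¬p ∨ ¬q ∧ ¬r) there: w0:T, w1:T, w4:T. ✓
w2: successors {w0, w1}; ◇(¬p ∨ ¬q ∧ ¬r) there: w0:T, w1:T. ✓
w3: successors {w2}; ◇(¬p ∨ ¬q ∧ ¬r) there: w2:T. ✓
w4: successors {w0, w1}; ◇(¬p ∨ ¬q ∧ ¬r) there: w0:T, w1:T. ✓
— 5 worlds.

3 and 5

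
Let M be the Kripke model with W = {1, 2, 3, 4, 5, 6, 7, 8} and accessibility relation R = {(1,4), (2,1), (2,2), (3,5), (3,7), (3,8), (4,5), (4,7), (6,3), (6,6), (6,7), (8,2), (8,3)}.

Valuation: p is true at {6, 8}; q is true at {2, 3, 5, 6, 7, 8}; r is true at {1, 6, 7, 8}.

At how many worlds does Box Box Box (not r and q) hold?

4

1: successors {4}; Box Box (not r and q) there: 4:T. ✓
2: successors {1, 2}; Box Box (not r and q) there: 1:F, 2:F. ✗
3: successors {5, 7, 8}; Box Box (not r and q) there: 5:T, 7:T, 8:F. ✗
4: successors {5, 7}; Box Box (not r and q) there: 5:T, 7:T. ✓
5: no successors, so Box Box Box (not r and q) holds vacuously. ✓
6: successors {3, 6, 7}; Box Box (not r and q) there: 3:T, 6:F, 7:T. ✗
7: no successors, so Box Box Box (not r and q) holds vacuously. ✓
8: successors {2, 3}; Box Box (not r and q) there: 2:F, 3:T. ✗
Satisfying worlds: {1, 4, 5, 7}.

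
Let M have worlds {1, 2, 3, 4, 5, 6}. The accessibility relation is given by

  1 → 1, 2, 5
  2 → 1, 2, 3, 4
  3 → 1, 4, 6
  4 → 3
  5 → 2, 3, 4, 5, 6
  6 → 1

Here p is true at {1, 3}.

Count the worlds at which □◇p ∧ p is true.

1: □◇p is T, p is T. ✓
2: □◇p is T, p is F. ✗
3: □◇p is T, p is T. ✓
4: □◇p is T, p is F. ✗
5: □◇p is T, p is F. ✗
6: □◇p is T, p is F. ✗
Satisfying worlds: {1, 3}.

2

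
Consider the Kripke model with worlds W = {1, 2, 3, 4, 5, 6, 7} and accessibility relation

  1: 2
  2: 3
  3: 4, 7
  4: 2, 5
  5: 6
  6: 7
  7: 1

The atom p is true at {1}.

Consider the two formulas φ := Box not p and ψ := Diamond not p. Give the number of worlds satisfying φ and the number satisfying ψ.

6 and 6

For Box not p:
1: successors {2}; not p there: 2:T. ✓
2: successors {3}; not p there: 3:T. ✓
3: successors {4, 7}; not p there: 4:T, 7:T. ✓
4: successors {2, 5}; not p there: 2:T, 5:T. ✓
5: successors {6}; not p there: 6:T. ✓
6: successors {7}; not p there: 7:T. ✓
7: successors {1}; not p there: 1:F. ✗
— 6 worlds.
For Diamond not p:
1: successors {2}; not p there: 2:T. ✓
2: successors {3}; not p there: 3:T. ✓
3: successors {4, 7}; not p there: 4:T, 7:T. ✓
4: successors {2, 5}; not p there: 2:T, 5:T. ✓
5: successors {6}; not p there: 6:T. ✓
6: successors {7}; not p there: 7:T. ✓
7: successors {1}; not p there: 1:F. ✗
— 6 worlds.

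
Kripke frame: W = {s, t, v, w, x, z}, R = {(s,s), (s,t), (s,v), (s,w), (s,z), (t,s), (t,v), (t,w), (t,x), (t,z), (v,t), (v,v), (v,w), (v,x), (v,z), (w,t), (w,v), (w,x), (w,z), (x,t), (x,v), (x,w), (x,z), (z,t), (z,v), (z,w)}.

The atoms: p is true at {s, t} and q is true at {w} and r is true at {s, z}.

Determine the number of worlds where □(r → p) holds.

s: successors {s, t, v, w, z}; r → p there: s:T, t:T, v:T, w:T, z:F. ✗
t: successors {s, v, w, x, z}; r → p there: s:T, v:T, w:T, x:T, z:F. ✗
v: successors {t, v, w, x, z}; r → p there: t:T, v:T, w:T, x:T, z:F. ✗
w: successors {t, v, x, z}; r → p there: t:T, v:T, x:T, z:F. ✗
x: successors {t, v, w, z}; r → p there: t:T, v:T, w:T, z:F. ✗
z: successors {t, v, w}; r → p there: t:T, v:T, w:T. ✓
Satisfying worlds: {z}.

1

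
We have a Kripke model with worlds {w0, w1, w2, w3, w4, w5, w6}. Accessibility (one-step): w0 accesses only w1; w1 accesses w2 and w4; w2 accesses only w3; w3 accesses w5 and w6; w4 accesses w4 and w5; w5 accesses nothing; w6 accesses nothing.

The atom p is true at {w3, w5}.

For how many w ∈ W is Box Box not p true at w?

4

w0: successors {w1}; Box not p there: w1:T. ✓
w1: successors {w2, w4}; Box not p there: w2:F, w4:F. ✗
w2: successors {w3}; Box not p there: w3:F. ✗
w3: successors {w5, w6}; Box not p there: w5:T, w6:T. ✓
w4: successors {w4, w5}; Box not p there: w4:F, w5:T. ✗
w5: no successors, so Box Box not p holds vacuously. ✓
w6: no successors, so Box Box not p holds vacuously. ✓
Satisfying worlds: {w0, w3, w5, w6}.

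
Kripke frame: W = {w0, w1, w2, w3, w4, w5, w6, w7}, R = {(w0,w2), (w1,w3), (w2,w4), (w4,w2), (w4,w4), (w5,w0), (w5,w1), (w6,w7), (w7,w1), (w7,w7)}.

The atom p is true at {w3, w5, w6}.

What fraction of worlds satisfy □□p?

1/4

w0: successors {w2}; □p there: w2:F. ✗
w1: successors {w3}; □p there: w3:T. ✓
w2: successors {w4}; □p there: w4:F. ✗
w3: no successors, so □□p holds vacuously. ✓
w4: successors {w2, w4}; □p there: w2:F, w4:F. ✗
w5: successors {w0, w1}; □p there: w0:F, w1:T. ✗
w6: successors {w7}; □p there: w7:F. ✗
w7: successors {w1, w7}; □p there: w1:T, w7:F. ✗
That's 2 of 8 worlds, so 2/8 = 1/4.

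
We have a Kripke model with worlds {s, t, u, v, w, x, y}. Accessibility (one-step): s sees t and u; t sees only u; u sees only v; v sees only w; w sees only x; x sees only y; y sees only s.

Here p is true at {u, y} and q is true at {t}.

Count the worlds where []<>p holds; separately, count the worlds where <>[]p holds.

For []<>p:
s: successors {t, u}; <>p there: t:T, u:F. ✗
t: successors {u}; <>p there: u:F. ✗
u: successors {v}; <>p there: v:F. ✗
v: successors {w}; <>p there: w:F. ✗
w: successors {x}; <>p there: x:T. ✓
x: successors {y}; <>p there: y:F. ✗
y: successors {s}; <>p there: s:T. ✓
— 2 worlds.
For <>[]p:
s: successors {t, u}; []p there: t:T, u:F. ✓
t: successors {u}; []p there: u:F. ✗
u: successors {v}; []p there: v:F. ✗
v: successors {w}; []p there: w:F. ✗
w: successors {x}; []p there: x:T. ✓
x: successors {y}; []p there: y:F. ✗
y: successors {s}; []p there: s:F. ✗
— 2 worlds.

2 and 2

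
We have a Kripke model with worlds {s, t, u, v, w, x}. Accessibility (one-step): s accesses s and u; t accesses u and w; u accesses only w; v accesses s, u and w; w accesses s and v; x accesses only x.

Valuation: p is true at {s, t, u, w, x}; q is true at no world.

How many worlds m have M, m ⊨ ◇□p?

5

s: successors {s, u}; □p there: s:T, u:T. ✓
t: successors {u, w}; □p there: u:T, w:F. ✓
u: successors {w}; □p there: w:F. ✗
v: successors {s, u, w}; □p there: s:T, u:T, w:F. ✓
w: successors {s, v}; □p there: s:T, v:T. ✓
x: successors {x}; □p there: x:T. ✓
Satisfying worlds: {s, t, v, w, x}.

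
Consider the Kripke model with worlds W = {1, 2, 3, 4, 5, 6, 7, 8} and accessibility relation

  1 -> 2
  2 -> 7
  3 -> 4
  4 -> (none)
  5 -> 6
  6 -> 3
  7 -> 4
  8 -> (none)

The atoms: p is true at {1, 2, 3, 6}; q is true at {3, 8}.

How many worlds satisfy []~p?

5

1: successors {2}; ~p there: 2:F. ✗
2: successors {7}; ~p there: 7:T. ✓
3: successors {4}; ~p there: 4:T. ✓
4: no successors, so []~p holds vacuously. ✓
5: successors {6}; ~p there: 6:F. ✗
6: successors {3}; ~p there: 3:F. ✗
7: successors {4}; ~p there: 4:T. ✓
8: no successors, so []~p holds vacuously. ✓
Satisfying worlds: {2, 3, 4, 7, 8}.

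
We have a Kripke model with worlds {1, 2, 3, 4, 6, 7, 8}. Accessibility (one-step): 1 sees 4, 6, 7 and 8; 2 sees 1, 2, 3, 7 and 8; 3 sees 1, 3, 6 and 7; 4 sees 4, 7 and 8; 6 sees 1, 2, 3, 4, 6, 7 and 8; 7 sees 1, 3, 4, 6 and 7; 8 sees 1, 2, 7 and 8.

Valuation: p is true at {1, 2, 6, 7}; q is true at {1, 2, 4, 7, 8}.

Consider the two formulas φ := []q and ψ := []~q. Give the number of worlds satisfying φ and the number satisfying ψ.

2 and 0

For []q:
1: successors {4, 6, 7, 8}; q there: 4:T, 6:F, 7:T, 8:T. ✗
2: successors {1, 2, 3, 7, 8}; q there: 1:T, 2:T, 3:F, 7:T, 8:T. ✗
3: successors {1, 3, 6, 7}; q there: 1:T, 3:F, 6:F, 7:T. ✗
4: successors {4, 7, 8}; q there: 4:T, 7:T, 8:T. ✓
6: successors {1, 2, 3, 4, 6, 7, 8}; q there: 1:T, 2:T, 3:F, 4:T, 6:F, 7:T, 8:T. ✗
7: successors {1, 3, 4, 6, 7}; q there: 1:T, 3:F, 4:T, 6:F, 7:T. ✗
8: successors {1, 2, 7, 8}; q there: 1:T, 2:T, 7:T, 8:T. ✓
— 2 worlds.
For []~q:
1: successors {4, 6, 7, 8}; ~q there: 4:F, 6:T, 7:F, 8:F. ✗
2: successors {1, 2, 3, 7, 8}; ~q there: 1:F, 2:F, 3:T, 7:F, 8:F. ✗
3: successors {1, 3, 6, 7}; ~q there: 1:F, 3:T, 6:T, 7:F. ✗
4: successors {4, 7, 8}; ~q there: 4:F, 7:F, 8:F. ✗
6: successors {1, 2, 3, 4, 6, 7, 8}; ~q there: 1:F, 2:F, 3:T, 4:F, 6:T, 7:F, 8:F. ✗
7: successors {1, 3, 4, 6, 7}; ~q there: 1:F, 3:T, 4:F, 6:T, 7:F. ✗
8: successors {1, 2, 7, 8}; ~q there: 1:F, 2:F, 7:F, 8:F. ✗
— 0 worlds.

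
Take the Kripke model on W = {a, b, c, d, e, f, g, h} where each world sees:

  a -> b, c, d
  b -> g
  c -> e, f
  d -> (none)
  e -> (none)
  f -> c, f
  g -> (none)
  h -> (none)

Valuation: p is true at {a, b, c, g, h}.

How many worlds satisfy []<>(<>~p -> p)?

a: successors {b, c, d}; <>(<>~p -> p) there: b:T, c:T, d:F. ✗
b: successors {g}; <>(<>~p -> p) there: g:F. ✗
c: successors {e, f}; <>(<>~p -> p) there: e:F, f:T. ✗
d: no successors, so []<>(<>~p -> p) holds vacuously. ✓
e: no successors, so []<>(<>~p -> p) holds vacuously. ✓
f: successors {c, f}; <>(<>~p -> p) there: c:T, f:T. ✓
g: no successors, so []<>(<>~p -> p) holds vacuously. ✓
h: no successors, so []<>(<>~p -> p) holds vacuously. ✓
Satisfying worlds: {d, e, f, g, h}.

5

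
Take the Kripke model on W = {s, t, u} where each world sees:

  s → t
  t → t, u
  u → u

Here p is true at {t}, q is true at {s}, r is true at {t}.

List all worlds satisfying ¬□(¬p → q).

{t, u}

s: □(¬p → q) is T. ✗
t: □(¬p → q) is F. ✓
u: □(¬p → q) is F. ✓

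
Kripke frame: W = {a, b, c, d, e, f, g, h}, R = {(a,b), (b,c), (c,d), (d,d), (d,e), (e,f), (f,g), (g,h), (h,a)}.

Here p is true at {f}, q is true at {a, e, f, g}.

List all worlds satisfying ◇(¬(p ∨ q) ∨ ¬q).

a: successors {b}; ¬(p ∨ q) ∨ ¬q there: b:T. ✓
b: successors {c}; ¬(p ∨ q) ∨ ¬q there: c:T. ✓
c: successors {d}; ¬(p ∨ q) ∨ ¬q there: d:T. ✓
d: successors {d, e}; ¬(p ∨ q) ∨ ¬q there: d:T, e:F. ✓
e: successors {f}; ¬(p ∨ q) ∨ ¬q there: f:F. ✗
f: successors {g}; ¬(p ∨ q) ∨ ¬q there: g:F. ✗
g: successors {h}; ¬(p ∨ q) ∨ ¬q there: h:T. ✓
h: successors {a}; ¬(p ∨ q) ∨ ¬q there: a:F. ✗

{a, b, c, d, g}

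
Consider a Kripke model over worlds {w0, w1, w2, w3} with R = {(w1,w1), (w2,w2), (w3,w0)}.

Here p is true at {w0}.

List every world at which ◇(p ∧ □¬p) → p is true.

w0: ◇(p ∧ □¬p) is F, p is T. ✓
w1: ◇(p ∧ □¬p) is F, p is F. ✓
w2: ◇(p ∧ □¬p) is F, p is F. ✓
w3: ◇(p ∧ □¬p) is T, p is F. ✗

{w0, w1, w2}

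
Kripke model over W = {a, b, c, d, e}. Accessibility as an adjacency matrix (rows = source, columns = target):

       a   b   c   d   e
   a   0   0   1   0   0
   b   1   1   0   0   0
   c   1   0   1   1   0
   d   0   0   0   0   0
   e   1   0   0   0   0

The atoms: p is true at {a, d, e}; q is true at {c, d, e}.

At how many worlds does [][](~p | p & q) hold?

a: successors {c}; [](~p | p & q) there: c:F. ✗
b: successors {a, b}; [](~p | p & q) there: a:T, b:F. ✗
c: successors {a, c, d}; [](~p | p & q) there: a:T, c:F, d:T. ✗
d: no successors, so [][](~p | p & q) holds vacuously. ✓
e: successors {a}; [](~p | p & q) there: a:T. ✓
Satisfying worlds: {d, e}.

2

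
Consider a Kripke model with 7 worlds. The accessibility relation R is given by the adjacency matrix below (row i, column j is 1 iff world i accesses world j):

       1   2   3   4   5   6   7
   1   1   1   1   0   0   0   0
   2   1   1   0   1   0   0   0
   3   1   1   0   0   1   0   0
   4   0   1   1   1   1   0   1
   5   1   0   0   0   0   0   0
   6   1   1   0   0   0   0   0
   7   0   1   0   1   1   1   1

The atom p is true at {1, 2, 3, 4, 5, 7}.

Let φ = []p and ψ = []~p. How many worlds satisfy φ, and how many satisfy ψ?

6 and 0

For []p:
1: successors {1, 2, 3}; p there: 1:T, 2:T, 3:T. ✓
2: successors {1, 2, 4}; p there: 1:T, 2:T, 4:T. ✓
3: successors {1, 2, 5}; p there: 1:T, 2:T, 5:T. ✓
4: successors {2, 3, 4, 5, 7}; p there: 2:T, 3:T, 4:T, 5:T, 7:T. ✓
5: successors {1}; p there: 1:T. ✓
6: successors {1, 2}; p there: 1:T, 2:T. ✓
7: successors {2, 4, 5, 6, 7}; p there: 2:T, 4:T, 5:T, 6:F, 7:T. ✗
— 6 worlds.
For []~p:
1: successors {1, 2, 3}; ~p there: 1:F, 2:F, 3:F. ✗
2: successors {1, 2, 4}; ~p there: 1:F, 2:F, 4:F. ✗
3: successors {1, 2, 5}; ~p there: 1:F, 2:F, 5:F. ✗
4: successors {2, 3, 4, 5, 7}; ~p there: 2:F, 3:F, 4:F, 5:F, 7:F. ✗
5: successors {1}; ~p there: 1:F. ✗
6: successors {1, 2}; ~p there: 1:F, 2:F. ✗
7: successors {2, 4, 5, 6, 7}; ~p there: 2:F, 4:F, 5:F, 6:T, 7:F. ✗
— 0 worlds.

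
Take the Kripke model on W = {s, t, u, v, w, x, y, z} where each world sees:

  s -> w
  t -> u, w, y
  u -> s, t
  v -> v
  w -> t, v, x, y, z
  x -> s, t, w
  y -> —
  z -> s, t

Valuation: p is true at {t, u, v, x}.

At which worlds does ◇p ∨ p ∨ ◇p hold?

s: ◇p ∨ p is F, ◇p is F. ✗
t: ◇p ∨ p is T, ◇p is T. ✓
u: ◇p ∨ p is T, ◇p is T. ✓
v: ◇p ∨ p is T, ◇p is T. ✓
w: ◇p ∨ p is T, ◇p is T. ✓
x: ◇p ∨ p is T, ◇p is T. ✓
y: ◇p ∨ p is F, ◇p is F. ✗
z: ◇p ∨ p is T, ◇p is T. ✓

{t, u, v, w, x, z}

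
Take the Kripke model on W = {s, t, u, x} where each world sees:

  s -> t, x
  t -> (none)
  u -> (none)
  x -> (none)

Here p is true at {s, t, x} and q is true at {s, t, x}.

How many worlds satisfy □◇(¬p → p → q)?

s: successors {t, x}; ◇(¬p → p → q) there: t:F, x:F. ✗
t: no successors, so □◇(¬p → p → q) holds vacuously. ✓
u: no successors, so □◇(¬p → p → q) holds vacuously. ✓
x: no successors, so □◇(¬p → p → q) holds vacuously. ✓
Satisfying worlds: {t, u, x}.

3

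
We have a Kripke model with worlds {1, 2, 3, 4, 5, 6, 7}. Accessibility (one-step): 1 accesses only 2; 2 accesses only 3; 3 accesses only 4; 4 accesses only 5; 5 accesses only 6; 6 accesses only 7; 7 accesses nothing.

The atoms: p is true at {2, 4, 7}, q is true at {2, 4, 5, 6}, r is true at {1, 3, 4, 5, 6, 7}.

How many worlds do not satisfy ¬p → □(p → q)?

1

1: ¬p is T, □(p → q) is T. ✓
2: ¬p is F, □(p → q) is T. ✓
3: ¬p is T, □(p → q) is T. ✓
4: ¬p is F, □(p → q) is T. ✓
5: ¬p is T, □(p → q) is T. ✓
6: ¬p is T, □(p → q) is F. ✗
7: ¬p is F, □(p → q) is T. ✓
Satisfying worlds: {1, 2, 3, 4, 5, 7}.
So ¬p → □(p → q) fails at the other 1 world.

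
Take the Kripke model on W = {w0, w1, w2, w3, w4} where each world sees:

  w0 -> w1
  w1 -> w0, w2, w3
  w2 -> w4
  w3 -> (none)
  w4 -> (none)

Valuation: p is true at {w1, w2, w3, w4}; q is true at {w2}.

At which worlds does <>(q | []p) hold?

w0: successors {w1}; q | []p there: w1:F. ✗
w1: successors {w0, w2, w3}; q | []p there: w0:T, w2:T, w3:T. ✓
w2: successors {w4}; q | []p there: w4:T. ✓
w3: no successors, so <>(q | []p) fails. ✗
w4: no successors, so <>(q | []p) fails. ✗

{w1, w2}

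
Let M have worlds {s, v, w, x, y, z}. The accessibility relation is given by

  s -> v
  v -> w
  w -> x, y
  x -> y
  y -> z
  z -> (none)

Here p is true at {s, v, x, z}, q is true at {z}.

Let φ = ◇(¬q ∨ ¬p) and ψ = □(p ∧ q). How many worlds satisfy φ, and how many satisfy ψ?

For ◇(¬q ∨ ¬p):
s: successors {v}; ¬q ∨ ¬p there: v:T. ✓
v: successors {w}; ¬q ∨ ¬p there: w:T. ✓
w: successors {x, y}; ¬q ∨ ¬p there: x:T, y:T. ✓
x: successors {y}; ¬q ∨ ¬p there: y:T. ✓
y: successors {z}; ¬q ∨ ¬p there: z:F. ✗
z: no successors, so ◇(¬q ∨ ¬p) fails. ✗
— 4 worlds.
For □(p ∧ q):
s: successors {v}; p ∧ q there: v:F. ✗
v: successors {w}; p ∧ q there: w:F. ✗
w: successors {x, y}; p ∧ q there: x:F, y:F. ✗
x: successors {y}; p ∧ q there: y:F. ✗
y: successors {z}; p ∧ q there: z:T. ✓
z: no successors, so □(p ∧ q) holds vacuously. ✓
— 2 worlds.

4 and 2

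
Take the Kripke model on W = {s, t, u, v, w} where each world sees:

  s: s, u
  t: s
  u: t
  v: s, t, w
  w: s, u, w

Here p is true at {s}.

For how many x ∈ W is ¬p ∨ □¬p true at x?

4

s: ¬p is F, □¬p is F. ✗
t: ¬p is T, □¬p is F. ✓
u: ¬p is T, □¬p is T. ✓
v: ¬p is T, □¬p is F. ✓
w: ¬p is T, □¬p is F. ✓
Satisfying worlds: {t, u, v, w}.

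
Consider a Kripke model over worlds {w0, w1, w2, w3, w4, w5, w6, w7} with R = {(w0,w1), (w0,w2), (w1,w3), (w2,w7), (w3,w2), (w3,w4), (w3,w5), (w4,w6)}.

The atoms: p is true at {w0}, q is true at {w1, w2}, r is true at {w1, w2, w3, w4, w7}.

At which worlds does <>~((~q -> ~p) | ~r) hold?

∅

w0: successors {w1, w2}; ~((~q -> ~p) | ~r) there: w1:F, w2:F. ✗
w1: successors {w3}; ~((~q -> ~p) | ~r) there: w3:F. ✗
w2: successors {w7}; ~((~q -> ~p) | ~r) there: w7:F. ✗
w3: successors {w2, w4, w5}; ~((~q -> ~p) | ~r) there: w2:F, w4:F, w5:F. ✗
w4: successors {w6}; ~((~q -> ~p) | ~r) there: w6:F. ✗
w5: no successors, so <>~((~q -> ~p) | ~r) fails. ✗
w6: no successors, so <>~((~q -> ~p) | ~r) fails. ✗
w7: no successors, so <>~((~q -> ~p) | ~r) fails. ✗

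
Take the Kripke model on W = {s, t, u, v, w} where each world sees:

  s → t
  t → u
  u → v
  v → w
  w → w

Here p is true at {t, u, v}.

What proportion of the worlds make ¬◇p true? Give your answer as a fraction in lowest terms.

2/5

s: ◇p is T. ✗
t: ◇p is T. ✗
u: ◇p is T. ✗
v: ◇p is F. ✓
w: ◇p is F. ✓
That's 2 of 5 worlds, so 2/5.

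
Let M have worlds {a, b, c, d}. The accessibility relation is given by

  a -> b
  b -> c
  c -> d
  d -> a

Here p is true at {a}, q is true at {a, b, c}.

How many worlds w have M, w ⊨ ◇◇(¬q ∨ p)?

a: successors {b}; ◇(¬q ∨ p) there: b:F. ✗
b: successors {c}; ◇(¬q ∨ p) there: c:T. ✓
c: successors {d}; ◇(¬q ∨ p) there: d:T. ✓
d: successors {a}; ◇(¬q ∨ p) there: a:F. ✗
Satisfying worlds: {b, c}.

2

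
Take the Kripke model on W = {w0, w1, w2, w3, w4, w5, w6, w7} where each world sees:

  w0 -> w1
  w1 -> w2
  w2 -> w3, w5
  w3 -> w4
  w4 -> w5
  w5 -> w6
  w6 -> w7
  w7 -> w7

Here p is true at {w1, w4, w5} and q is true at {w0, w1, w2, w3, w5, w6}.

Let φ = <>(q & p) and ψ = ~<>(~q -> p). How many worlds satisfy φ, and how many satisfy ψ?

For <>(q & p):
w0: successors {w1}; q & p there: w1:T. ✓
w1: successors {w2}; q & p there: w2:F. ✗
w2: successors {w3, w5}; q & p there: w3:F, w5:T. ✓
w3: successors {w4}; q & p there: w4:F. ✗
w4: successors {w5}; q & p there: w5:T. ✓
w5: successors {w6}; q & p there: w6:F. ✗
w6: successors {w7}; q & p there: w7:F. ✗
w7: successors {w7}; q & p there: w7:F. ✗
— 3 worlds.
For ~<>(~q -> p):
w0: <>(~q -> p) is T. ✗
w1: <>(~q -> p) is T. ✗
w2: <>(~q -> p) is T. ✗
w3: <>(~q -> p) is T. ✗
w4: <>(~q -> p) is T. ✗
w5: <>(~q -> p) is T. ✗
w6: <>(~q -> p) is F. ✓
w7: <>(~q -> p) is F. ✓
— 2 worlds.

3 and 2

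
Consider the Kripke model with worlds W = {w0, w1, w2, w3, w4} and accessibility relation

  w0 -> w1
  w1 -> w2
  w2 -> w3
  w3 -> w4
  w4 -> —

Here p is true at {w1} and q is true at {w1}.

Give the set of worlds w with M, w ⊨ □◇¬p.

{w0, w1, w2, w4}

w0: successors {w1}; ◇¬p there: w1:T. ✓
w1: successors {w2}; ◇¬p there: w2:T. ✓
w2: successors {w3}; ◇¬p there: w3:T. ✓
w3: successors {w4}; ◇¬p there: w4:F. ✗
w4: no successors, so □◇¬p holds vacuously. ✓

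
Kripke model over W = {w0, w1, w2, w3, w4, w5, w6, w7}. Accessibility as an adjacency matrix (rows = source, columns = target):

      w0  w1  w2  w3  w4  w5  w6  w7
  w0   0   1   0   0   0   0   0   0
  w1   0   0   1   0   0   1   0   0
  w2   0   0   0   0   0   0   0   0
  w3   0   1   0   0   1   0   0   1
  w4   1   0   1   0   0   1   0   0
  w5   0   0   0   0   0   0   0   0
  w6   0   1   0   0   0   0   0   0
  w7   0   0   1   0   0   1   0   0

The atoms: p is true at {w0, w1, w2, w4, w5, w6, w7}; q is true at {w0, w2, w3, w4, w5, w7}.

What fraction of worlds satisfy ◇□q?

w0: successors {w1}; □q there: w1:T. ✓
w1: successors {w2, w5}; □q there: w2:T, w5:T. ✓
w2: no successors, so ◇□q fails. ✗
w3: successors {w1, w4, w7}; □q there: w1:T, w4:T, w7:T. ✓
w4: successors {w0, w2, w5}; □q there: w0:F, w2:T, w5:T. ✓
w5: no successors, so ◇□q fails. ✗
w6: successors {w1}; □q there: w1:T. ✓
w7: successors {w2, w5}; □q there: w2:T, w5:T. ✓
That's 6 of 8 worlds, so 6/8 = 3/4.

3/4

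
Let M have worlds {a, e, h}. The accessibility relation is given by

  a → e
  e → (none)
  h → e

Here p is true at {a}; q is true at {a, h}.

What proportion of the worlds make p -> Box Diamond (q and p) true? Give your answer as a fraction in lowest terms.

a: p is T, Box Diamond (q and p) is F. ✗
e: p is F, Box Diamond (q and p) is T. ✓
h: p is F, Box Diamond (q and p) is F. ✓
That's 2 of 3 worlds, so 2/3.

2/3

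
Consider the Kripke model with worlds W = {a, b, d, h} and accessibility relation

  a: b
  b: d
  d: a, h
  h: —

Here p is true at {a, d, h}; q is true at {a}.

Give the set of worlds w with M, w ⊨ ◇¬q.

{a, b, d}

a: successors {b}; ¬q there: b:T. ✓
b: successors {d}; ¬q there: d:T. ✓
d: successors {a, h}; ¬q there: a:F, h:T. ✓
h: no successors, so ◇¬q fails. ✗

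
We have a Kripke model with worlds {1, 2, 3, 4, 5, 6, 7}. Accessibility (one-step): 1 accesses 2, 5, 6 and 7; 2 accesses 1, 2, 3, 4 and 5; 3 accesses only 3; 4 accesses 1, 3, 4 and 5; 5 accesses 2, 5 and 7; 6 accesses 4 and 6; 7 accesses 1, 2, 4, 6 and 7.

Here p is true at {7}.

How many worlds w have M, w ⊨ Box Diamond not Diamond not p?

0

1: successors {2, 5, 6, 7}; Diamond not Diamond not p there: 2:F, 5:F, 6:F, 7:F. ✗
2: successors {1, 2, 3, 4, 5}; Diamond not Diamond not p there: 1:F, 2:F, 3:F, 4:F, 5:F. ✗
3: successors {3}; Diamond not Diamond not p there: 3:F. ✗
4: successors {1, 3, 4, 5}; Diamond not Diamond not p there: 1:F, 3:F, 4:F, 5:F. ✗
5: successors {2, 5, 7}; Diamond not Diamond not p there: 2:F, 5:F, 7:F. ✗
6: successors {4, 6}; Diamond not Diamond not p there: 4:F, 6:F. ✗
7: successors {1, 2, 4, 6, 7}; Diamond not Diamond not p there: 1:F, 2:F, 4:F, 6:F, 7:F. ✗
Satisfying worlds: ∅.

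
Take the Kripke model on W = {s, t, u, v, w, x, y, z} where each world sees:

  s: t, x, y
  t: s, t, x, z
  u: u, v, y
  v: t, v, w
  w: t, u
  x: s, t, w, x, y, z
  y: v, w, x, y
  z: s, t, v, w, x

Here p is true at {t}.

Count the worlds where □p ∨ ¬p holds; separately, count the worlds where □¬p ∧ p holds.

For □p ∨ ¬p:
s: □p is F, ¬p is T. ✓
t: □p is F, ¬p is F. ✗
u: □p is F, ¬p is T. ✓
v: □p is F, ¬p is T. ✓
w: □p is F, ¬p is T. ✓
x: □p is F, ¬p is T. ✓
y: □p is F, ¬p is T. ✓
z: □p is F, ¬p is T. ✓
— 7 worlds.
For □¬p ∧ p:
s: □¬p is F, p is F. ✗
t: □¬p is F, p is T. ✗
u: □¬p is T, p is F. ✗
v: □¬p is F, p is F. ✗
w: □¬p is F, p is F. ✗
x: □¬p is F, p is F. ✗
y: □¬p is T, p is F. ✗
z: □¬p is F, p is F. ✗
— 0 worlds.

7 and 0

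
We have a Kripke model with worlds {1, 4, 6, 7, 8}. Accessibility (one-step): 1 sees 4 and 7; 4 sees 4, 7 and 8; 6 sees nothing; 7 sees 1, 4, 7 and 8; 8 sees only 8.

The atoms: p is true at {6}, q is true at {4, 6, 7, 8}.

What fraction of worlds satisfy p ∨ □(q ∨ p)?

1: p is F, □(q ∨ p) is T. ✓
4: p is F, □(q ∨ p) is T. ✓
6: p is T, □(q ∨ p) is T. ✓
7: p is F, □(q ∨ p) is F. ✗
8: p is F, □(q ∨ p) is T. ✓
That's 4 of 5 worlds, so 4/5.

4/5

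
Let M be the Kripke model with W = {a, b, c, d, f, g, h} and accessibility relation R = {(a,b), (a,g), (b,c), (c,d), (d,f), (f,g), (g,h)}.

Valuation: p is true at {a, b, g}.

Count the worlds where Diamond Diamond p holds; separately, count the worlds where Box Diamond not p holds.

For Diamond Diamond p:
a: successors {b, g}; Diamond p there: b:F, g:F. ✗
b: successors {c}; Diamond p there: c:F. ✗
c: successors {d}; Diamond p there: d:F. ✗
d: successors {f}; Diamond p there: f:T. ✓
f: successors {g}; Diamond p there: g:F. ✗
g: successors {h}; Diamond p there: h:F. ✗
h: no successors, so Diamond Diamond p fails. ✗
— 1 world.
For Box Diamond not p:
a: successors {b, g}; Diamond not p there: b:T, g:T. ✓
b: successors {c}; Diamond not p there: c:T. ✓
c: successors {d}; Diamond not p there: d:T. ✓
d: successors {f}; Diamond not p there: f:F. ✗
f: successors {g}; Diamond not p there: g:T. ✓
g: successors {h}; Diamond not p there: h:F. ✗
h: no successors, so Box Diamond not p holds vacuously. ✓
— 5 worlds.

1 and 5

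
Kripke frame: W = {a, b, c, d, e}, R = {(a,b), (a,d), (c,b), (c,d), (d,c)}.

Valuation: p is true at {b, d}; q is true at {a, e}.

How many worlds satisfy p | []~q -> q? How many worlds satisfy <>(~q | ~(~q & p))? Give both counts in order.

2 and 3

For p | []~q -> q:
a: p | []~q is T, q is T. ✓
b: p | []~q is T, q is F. ✗
c: p | []~q is T, q is F. ✗
d: p | []~q is T, q is F. ✗
e: p | []~q is T, q is T. ✓
— 2 worlds.
For <>(~q | ~(~q & p)):
a: successors {b, d}; ~q | ~(~q & p) there: b:T, d:T. ✓
b: no successors, so <>(~q | ~(~q & p)) fails. ✗
c: successors {b, d}; ~q | ~(~q & p) there: b:T, d:T. ✓
d: successors {c}; ~q | ~(~q & p) there: c:T. ✓
e: no successors, so <>(~q | ~(~q & p)) fails. ✗
— 3 worlds.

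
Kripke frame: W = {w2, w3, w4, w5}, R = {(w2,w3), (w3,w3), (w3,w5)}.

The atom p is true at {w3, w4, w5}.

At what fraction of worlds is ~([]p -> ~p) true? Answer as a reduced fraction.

w2: []p -> ~p is T. ✗
w3: []p -> ~p is F. ✓
w4: []p -> ~p is F. ✓
w5: []p -> ~p is F. ✓
That's 3 of 4 worlds, so 3/4.

3/4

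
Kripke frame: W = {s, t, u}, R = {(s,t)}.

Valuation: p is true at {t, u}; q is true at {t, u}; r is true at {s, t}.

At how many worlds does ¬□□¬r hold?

s: □□¬r is T. ✗
t: □□¬r is T. ✗
u: □□¬r is T. ✗
Satisfying worlds: ∅.

0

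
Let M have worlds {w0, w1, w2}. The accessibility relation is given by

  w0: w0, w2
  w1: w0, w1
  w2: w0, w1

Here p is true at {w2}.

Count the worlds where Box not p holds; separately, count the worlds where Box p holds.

2 and 0

For Box not p:
w0: successors {w0, w2}; not p there: w0:T, w2:F. ✗
w1: successors {w0, w1}; not p there: w0:T, w1:T. ✓
w2: successors {w0, w1}; not p there: w0:T, w1:T. ✓
— 2 worlds.
For Box p:
w0: successors {w0, w2}; p there: w0:F, w2:T. ✗
w1: successors {w0, w1}; p there: w0:F, w1:F. ✗
w2: successors {w0, w1}; p there: w0:F, w1:F. ✗
— 0 worlds.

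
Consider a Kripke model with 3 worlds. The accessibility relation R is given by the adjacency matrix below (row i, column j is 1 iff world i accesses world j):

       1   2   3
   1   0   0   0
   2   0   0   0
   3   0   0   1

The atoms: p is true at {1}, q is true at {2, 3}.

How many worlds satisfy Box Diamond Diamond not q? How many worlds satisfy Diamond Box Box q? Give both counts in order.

2 and 1

For Box Diamond Diamond not q:
1: no successors, so Box Diamond Diamond not q holds vacuously. ✓
2: no successors, so Box Diamond Diamond not q holds vacuously. ✓
3: successors {3}; Diamond Diamond not q there: 3:F. ✗
— 2 worlds.
For Diamond Box Box q:
1: no successors, so Diamond Box Box q fails. ✗
2: no successors, so Diamond Box Box q fails. ✗
3: successors {3}; Box Box q there: 3:T. ✓
— 1 world.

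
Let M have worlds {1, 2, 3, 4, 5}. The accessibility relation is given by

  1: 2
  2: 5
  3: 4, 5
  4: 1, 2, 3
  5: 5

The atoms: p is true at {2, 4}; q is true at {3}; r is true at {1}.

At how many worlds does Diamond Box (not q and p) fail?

1: successors {2}; Box (not q and p) there: 2:F. ✗
2: successors {5}; Box (not q and p) there: 5:F. ✗
3: successors {4, 5}; Box (not q and p) there: 4:F, 5:F. ✗
4: successors {1, 2, 3}; Box (not q and p) there: 1:T, 2:F, 3:F. ✓
5: successors {5}; Box (not q and p) there: 5:F. ✗
Satisfying worlds: {4}.
So Diamond Box (not q and p) fails at the other 4 worlds.

4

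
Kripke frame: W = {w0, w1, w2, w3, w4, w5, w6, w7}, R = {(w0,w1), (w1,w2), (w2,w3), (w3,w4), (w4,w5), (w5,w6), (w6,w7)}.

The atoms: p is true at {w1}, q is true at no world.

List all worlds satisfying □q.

w0: successors {w1}; q there: w1:F. ✗
w1: successors {w2}; q there: w2:F. ✗
w2: successors {w3}; q there: w3:F. ✗
w3: successors {w4}; q there: w4:F. ✗
w4: successors {w5}; q there: w5:F. ✗
w5: successors {w6}; q there: w6:F. ✗
w6: successors {w7}; q there: w7:F. ✗
w7: no successors, so □q holds vacuously. ✓

{w7}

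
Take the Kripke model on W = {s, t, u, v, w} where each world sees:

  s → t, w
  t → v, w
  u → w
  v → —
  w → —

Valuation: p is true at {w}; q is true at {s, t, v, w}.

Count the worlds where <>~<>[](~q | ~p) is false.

s: successors {t, w}; ~<>[](~q | ~p) there: t:F, w:T. ✓
t: successors {v, w}; ~<>[](~q | ~p) there: v:T, w:T. ✓
u: successors {w}; ~<>[](~q | ~p) there: w:T. ✓
v: no successors, so <>~<>[](~q | ~p) fails. ✗
w: no successors, so <>~<>[](~q | ~p) fails. ✗
Satisfying worlds: {s, t, u}.
So <>~<>[](~q | ~p) fails at the other 2 worlds.

2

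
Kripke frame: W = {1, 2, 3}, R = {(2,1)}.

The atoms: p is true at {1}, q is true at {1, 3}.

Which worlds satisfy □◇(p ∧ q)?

1: no successors, so □◇(p ∧ q) holds vacuously. ✓
2: successors {1}; ◇(p ∧ q) there: 1:F. ✗
3: no successors, so □◇(p ∧ q) holds vacuously. ✓

{1, 3}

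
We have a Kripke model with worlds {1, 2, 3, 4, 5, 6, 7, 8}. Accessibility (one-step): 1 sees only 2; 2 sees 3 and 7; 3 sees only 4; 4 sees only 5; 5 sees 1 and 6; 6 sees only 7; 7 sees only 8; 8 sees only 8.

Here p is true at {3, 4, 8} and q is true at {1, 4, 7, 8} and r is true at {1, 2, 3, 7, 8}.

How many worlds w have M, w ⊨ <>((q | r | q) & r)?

1: successors {2}; (q | r | q) & r there: 2:T. ✓
2: successors {3, 7}; (q | r | q) & r there: 3:T, 7:T. ✓
3: successors {4}; (q | r | q) & r there: 4:F. ✗
4: successors {5}; (q | r | q) & r there: 5:F. ✗
5: successors {1, 6}; (q | r | q) & r there: 1:T, 6:F. ✓
6: successors {7}; (q | r | q) & r there: 7:T. ✓
7: successors {8}; (q | r | q) & r there: 8:T. ✓
8: successors {8}; (q | r | q) & r there: 8:T. ✓
Satisfying worlds: {1, 2, 5, 6, 7, 8}.

6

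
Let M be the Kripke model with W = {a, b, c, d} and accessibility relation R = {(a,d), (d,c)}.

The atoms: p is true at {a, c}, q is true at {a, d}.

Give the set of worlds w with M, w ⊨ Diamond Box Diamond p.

a: successors {d}; Box Diamond p there: d:F. ✗
b: no successors, so Diamond Box Diamond p fails. ✗
c: no successors, so Diamond Box Diamond p fails. ✗
d: successors {c}; Box Diamond p there: c:T. ✓

{d}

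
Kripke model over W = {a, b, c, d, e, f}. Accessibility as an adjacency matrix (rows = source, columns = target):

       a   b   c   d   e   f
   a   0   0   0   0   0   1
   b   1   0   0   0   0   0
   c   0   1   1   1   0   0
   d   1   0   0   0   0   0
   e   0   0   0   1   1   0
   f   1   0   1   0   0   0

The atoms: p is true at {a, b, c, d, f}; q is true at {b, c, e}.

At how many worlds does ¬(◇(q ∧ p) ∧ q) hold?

5

a: ◇(q ∧ p) ∧ q is F. ✓
b: ◇(q ∧ p) ∧ q is F. ✓
c: ◇(q ∧ p) ∧ q is T. ✗
d: ◇(q ∧ p) ∧ q is F. ✓
e: ◇(q ∧ p) ∧ q is F. ✓
f: ◇(q ∧ p) ∧ q is F. ✓
Satisfying worlds: {a, b, d, e, f}.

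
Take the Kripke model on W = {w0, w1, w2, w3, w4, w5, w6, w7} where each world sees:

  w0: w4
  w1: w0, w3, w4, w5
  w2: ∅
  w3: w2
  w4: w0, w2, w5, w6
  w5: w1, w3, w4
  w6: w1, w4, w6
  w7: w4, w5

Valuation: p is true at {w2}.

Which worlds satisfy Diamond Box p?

{w1, w3, w4, w5}

w0: successors {w4}; Box p there: w4:F. ✗
w1: successors {w0, w3, w4, w5}; Box p there: w0:F, w3:T, w4:F, w5:F. ✓
w2: no successors, so Diamond Box p fails. ✗
w3: successors {w2}; Box p there: w2:T. ✓
w4: successors {w0, w2, w5, w6}; Box p there: w0:F, w2:T, w5:F, w6:F. ✓
w5: successors {w1, w3, w4}; Box p there: w1:F, w3:T, w4:F. ✓
w6: successors {w1, w4, w6}; Box p there: w1:F, w4:F, w6:F. ✗
w7: successors {w4, w5}; Box p there: w4:F, w5:F. ✗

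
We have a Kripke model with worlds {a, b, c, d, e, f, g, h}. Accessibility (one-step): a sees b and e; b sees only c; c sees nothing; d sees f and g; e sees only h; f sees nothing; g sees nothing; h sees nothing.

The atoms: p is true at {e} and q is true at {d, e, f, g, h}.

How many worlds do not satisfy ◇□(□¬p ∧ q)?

4

a: successors {b, e}; □(□¬p ∧ q) there: b:F, e:T. ✓
b: successors {c}; □(□¬p ∧ q) there: c:T. ✓
c: no successors, so ◇□(□¬p ∧ q) fails. ✗
d: successors {f, g}; □(□¬p ∧ q) there: f:T, g:T. ✓
e: successors {h}; □(□¬p ∧ q) there: h:T. ✓
f: no successors, so ◇□(□¬p ∧ q) fails. ✗
g: no successors, so ◇□(□¬p ∧ q) fails. ✗
h: no successors, so ◇□(□¬p ∧ q) fails. ✗
Satisfying worlds: {a, b, d, e}.
So ◇□(□¬p ∧ q) fails at the other 4 worlds.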